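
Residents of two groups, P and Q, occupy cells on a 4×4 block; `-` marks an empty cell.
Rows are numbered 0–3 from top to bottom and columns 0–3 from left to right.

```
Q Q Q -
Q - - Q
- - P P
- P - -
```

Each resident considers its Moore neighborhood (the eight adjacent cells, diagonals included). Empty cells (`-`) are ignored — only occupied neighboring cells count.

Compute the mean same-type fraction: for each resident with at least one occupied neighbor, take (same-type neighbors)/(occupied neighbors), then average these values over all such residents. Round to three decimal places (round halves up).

Row 0: (0,0)Q 2/2 · (0,1)Q 3/3 · (0,2)Q 2/2
Row 1: (1,0)Q 2/2 · (1,3)Q 1/3
Row 2: (2,2)P 2/3 · (2,3)P 1/2
Row 3: (3,1)P 1/1
Sum over 8 residents: 2/2 + 3/3 + 2/2 + 2/2 + 1/3 + 2/3 + 1/2 + 1/1 = 13/2; mean = 13/2 ÷ 8 = 13/16 = 0.8125 → 0.813.

0.813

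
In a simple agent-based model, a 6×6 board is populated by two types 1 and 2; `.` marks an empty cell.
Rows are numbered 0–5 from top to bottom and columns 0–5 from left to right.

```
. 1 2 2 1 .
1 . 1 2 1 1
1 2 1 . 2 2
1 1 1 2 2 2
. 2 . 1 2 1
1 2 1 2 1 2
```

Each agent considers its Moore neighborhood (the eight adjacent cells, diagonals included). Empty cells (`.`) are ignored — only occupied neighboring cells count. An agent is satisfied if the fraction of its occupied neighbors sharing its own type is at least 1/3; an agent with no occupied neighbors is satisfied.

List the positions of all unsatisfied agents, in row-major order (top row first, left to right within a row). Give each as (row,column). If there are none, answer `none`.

(0,1)1 2/3 ok
(0,2)2 2/4 ok
(0,3)2 2/5 ok
(0,4)1 2/4 ok
(1,0)1 2/3 ok
(1,2)1 2/6 ok
(1,3)2 3/7 ok
(1,4)1 2/6 ok
(1,5)1 2/4 ok
(2,0)1 3/4 ok
(2,1)2 0/7 unhappy
(2,2)1 3/6 ok
(2,4)2 5/7 ok
(2,5)2 3/5 ok
(3,0)1 2/4 ok
(3,1)1 4/6 ok
(3,2)1 3/6 ok
(3,3)2 3/6 ok
(3,4)2 5/7 ok
(3,5)2 4/5 ok
(4,1)2 1/6 unhappy
(4,3)1 3/7 ok
(4,4)2 5/8 ok
(4,5)1 1/5 unhappy
(5,0)1 0/2 unhappy
(5,1)2 1/3 ok
(5,2)1 1/4 unhappy
(5,3)2 1/4 unhappy
(5,4)1 2/5 ok
(5,5)2 1/3 ok

(2,1), (4,1), (4,5), (5,0), (5,2), (5,3)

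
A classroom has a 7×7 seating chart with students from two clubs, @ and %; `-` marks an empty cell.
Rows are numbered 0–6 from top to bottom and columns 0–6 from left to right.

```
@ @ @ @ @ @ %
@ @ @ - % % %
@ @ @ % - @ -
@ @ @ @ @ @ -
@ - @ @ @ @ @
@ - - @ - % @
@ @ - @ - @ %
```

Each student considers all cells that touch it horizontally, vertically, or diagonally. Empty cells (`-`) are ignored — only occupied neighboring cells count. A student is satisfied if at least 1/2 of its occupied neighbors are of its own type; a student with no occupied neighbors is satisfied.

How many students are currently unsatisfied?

7

(0,0)@ 3/3 ok
(0,1)@ 5/5 ok
(0,2)@ 4/4 ok
(0,3)@ 3/4 ok
(0,4)@ 2/4 ok
(0,5)@ 1/5 unhappy
(0,6)% 2/3 ok
(1,0)@ 5/5 ok
(1,1)@ 8/8 ok
(1,2)@ 6/7 ok
(1,4)% 2/6 unhappy
(1,5)% 3/6 ok
(1,6)% 2/4 ok
(2,0)@ 5/5 ok
(2,1)@ 8/8 ok
(2,2)@ 6/7 ok
(2,3)% 1/6 unhappy
(2,5)@ 2/5 unhappy
(3,0)@ 4/4 ok
(3,1)@ 7/7 ok
(3,2)@ 6/7 ok
(3,3)@ 6/7 ok
(3,4)@ 6/7 ok
(3,5)@ 5/5 ok
(4,0)@ 3/3 ok
(4,2)@ 5/5 ok
(4,3)@ 6/6 ok
(4,4)@ 6/7 ok
(4,5)@ 5/6 ok
(4,6)@ 3/4 ok
(5,0)@ 3/3 ok
(5,3)@ 4/4 ok
(5,5)% 1/6 unhappy
(5,6)@ 3/5 ok
(6,0)@ 2/2 ok
(6,1)@ 2/2 ok
(6,3)@ 1/1 ok
(6,5)@ 1/3 unhappy
(6,6)% 1/3 unhappy
Unsatisfied: (0,5), (1,4), (2,3), (2,5), (5,5), (6,5), (6,6) — 7 in total.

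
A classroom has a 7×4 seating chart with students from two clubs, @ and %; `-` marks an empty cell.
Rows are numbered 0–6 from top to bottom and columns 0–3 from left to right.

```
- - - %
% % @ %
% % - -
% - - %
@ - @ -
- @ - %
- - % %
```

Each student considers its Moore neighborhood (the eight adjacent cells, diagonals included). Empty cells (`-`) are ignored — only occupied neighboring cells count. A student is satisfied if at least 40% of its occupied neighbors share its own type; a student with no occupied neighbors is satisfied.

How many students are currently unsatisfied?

(0,3)% 1/2 satisfied
(1,0)% 3/3 satisfied
(1,1)% 3/4 satisfied
(1,2)@ 0/4 not
(1,3)% 1/2 satisfied
(2,0)% 4/4 satisfied
(2,1)% 4/5 satisfied
(3,0)% 2/3 satisfied
(3,3)% 0/1 not
(4,0)@ 1/2 satisfied
(4,2)@ 1/3 not
(5,1)@ 2/3 satisfied
(5,3)% 2/3 satisfied
(6,2)% 2/3 satisfied
(6,3)% 2/2 satisfied
Unsatisfied: (1,2), (3,3), (4,2) — 3 in total.

3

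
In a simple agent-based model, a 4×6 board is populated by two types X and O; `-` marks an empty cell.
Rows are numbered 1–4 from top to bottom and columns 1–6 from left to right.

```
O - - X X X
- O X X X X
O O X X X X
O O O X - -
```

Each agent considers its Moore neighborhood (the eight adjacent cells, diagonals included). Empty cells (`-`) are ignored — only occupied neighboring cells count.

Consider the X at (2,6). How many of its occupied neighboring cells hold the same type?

5

Occupied neighbors of (2,6): (1,5)=X, (1,6)=X, (2,5)=X, (3,5)=X, (3,6)=X.
Same type (X): 5 of 5.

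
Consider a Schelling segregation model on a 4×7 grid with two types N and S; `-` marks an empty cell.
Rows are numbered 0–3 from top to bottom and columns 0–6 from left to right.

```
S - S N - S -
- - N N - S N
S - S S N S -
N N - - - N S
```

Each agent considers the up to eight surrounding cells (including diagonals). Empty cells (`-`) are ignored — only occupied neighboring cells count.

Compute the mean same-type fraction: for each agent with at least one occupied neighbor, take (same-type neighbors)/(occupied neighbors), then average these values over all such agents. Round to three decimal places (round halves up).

(0,0)S — no occupied neighbors
(0,2)S 0/3
(0,3)N 2/3
(0,5)S 1/2
(1,2)N 2/5
(1,3)N 3/6
(1,5)S 2/4
(1,6)N 0/3
(2,0)S 0/2
(2,2)S 1/4
(2,3)S 1/4
(2,4)N 2/5
(2,5)S 2/5
(3,0)N 1/2
(3,1)N 1/3
(3,5)N 1/3
(3,6)S 1/2
Sum over 16 agents: 0/3 + 2/3 + 1/2 + 2/5 + 3/6 + 2/4 + 0/3 + 0/2 + 1/4 + 1/4 + 2/5 + 2/5 + 1/2 + 1/3 + 1/3 + 1/2 = 83/15; mean = 83/15 ÷ 16 = 83/240 = 0.345833… → 0.346.

0.346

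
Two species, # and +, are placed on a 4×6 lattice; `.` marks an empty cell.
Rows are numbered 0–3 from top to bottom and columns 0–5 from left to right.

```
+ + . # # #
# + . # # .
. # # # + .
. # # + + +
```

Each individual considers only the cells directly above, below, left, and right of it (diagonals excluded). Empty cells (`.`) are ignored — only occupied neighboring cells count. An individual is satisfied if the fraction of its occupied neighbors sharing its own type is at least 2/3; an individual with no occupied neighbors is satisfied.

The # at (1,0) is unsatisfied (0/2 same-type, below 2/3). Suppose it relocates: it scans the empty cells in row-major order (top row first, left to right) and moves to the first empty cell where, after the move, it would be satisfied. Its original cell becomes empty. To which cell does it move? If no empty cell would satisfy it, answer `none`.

(1,2)

Vacating (1,0). Empty cells in order:
  (0,2): 1/2 same-type → still unsatisfied.
  (1,2): 2/3 same-type → satisfied — stop here.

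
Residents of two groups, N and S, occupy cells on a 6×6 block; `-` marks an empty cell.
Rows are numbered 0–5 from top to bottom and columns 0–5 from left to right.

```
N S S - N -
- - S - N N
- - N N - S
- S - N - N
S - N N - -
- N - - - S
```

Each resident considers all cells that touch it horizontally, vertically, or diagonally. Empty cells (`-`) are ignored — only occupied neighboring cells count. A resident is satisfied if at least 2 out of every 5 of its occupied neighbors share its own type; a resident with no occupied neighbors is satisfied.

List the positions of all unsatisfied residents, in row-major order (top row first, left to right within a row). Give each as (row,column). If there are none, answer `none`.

(0,0), (2,5), (3,1), (3,5)

(0,0)N 0/1 unhappy
(0,1)S 2/3 ok
(0,2)S 2/2 ok
(0,4)N 2/2 ok
(1,2)S 2/4 ok
(1,4)N 3/4 ok
(1,5)N 2/3 ok
(2,2)N 2/4 ok
(2,3)N 3/4 ok
(2,5)S 0/3 unhappy
(3,1)S 1/3 unhappy
(3,3)N 4/4 ok
(3,5)N 0/1 unhappy
(4,0)S 1/2 ok
(4,2)N 3/4 ok
(4,3)N 2/2 ok
(5,1)N 1/2 ok
(5,5)S 0/0 ok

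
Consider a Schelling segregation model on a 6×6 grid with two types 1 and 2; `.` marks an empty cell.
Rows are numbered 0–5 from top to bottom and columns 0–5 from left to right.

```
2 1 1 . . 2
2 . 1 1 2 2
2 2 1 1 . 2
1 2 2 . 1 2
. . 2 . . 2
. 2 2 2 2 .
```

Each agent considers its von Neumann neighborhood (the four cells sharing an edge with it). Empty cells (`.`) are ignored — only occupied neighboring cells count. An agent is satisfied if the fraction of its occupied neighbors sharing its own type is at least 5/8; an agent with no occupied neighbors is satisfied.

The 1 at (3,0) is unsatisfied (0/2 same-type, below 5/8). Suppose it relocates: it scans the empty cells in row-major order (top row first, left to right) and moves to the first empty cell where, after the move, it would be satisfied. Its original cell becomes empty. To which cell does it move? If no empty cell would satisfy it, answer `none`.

(0,3)

Vacating (3,0). Empty cells in order:
  (0,3): 2/2 same-type → satisfied — stop here.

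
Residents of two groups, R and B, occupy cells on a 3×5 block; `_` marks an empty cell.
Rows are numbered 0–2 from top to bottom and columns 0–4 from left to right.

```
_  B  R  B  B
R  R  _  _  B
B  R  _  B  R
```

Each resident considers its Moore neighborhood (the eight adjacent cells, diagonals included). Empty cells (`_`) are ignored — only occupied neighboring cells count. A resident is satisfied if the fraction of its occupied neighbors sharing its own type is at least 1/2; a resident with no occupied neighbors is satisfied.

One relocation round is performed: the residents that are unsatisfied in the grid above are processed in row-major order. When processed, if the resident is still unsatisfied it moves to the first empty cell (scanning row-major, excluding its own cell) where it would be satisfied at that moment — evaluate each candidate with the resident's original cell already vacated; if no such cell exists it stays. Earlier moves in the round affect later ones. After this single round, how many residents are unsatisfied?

Initially unsatisfied (in order): (0,1), (0,2), (2,0), (2,4).
  (0,1) → (1,3).
  (0,2) → (0,0).
  (2,0) → (0,2).
  (2,4) → (0,1).
Resulting grid:
R R B B B
R R _ B B
_ R _ B _
All satisfied now.

0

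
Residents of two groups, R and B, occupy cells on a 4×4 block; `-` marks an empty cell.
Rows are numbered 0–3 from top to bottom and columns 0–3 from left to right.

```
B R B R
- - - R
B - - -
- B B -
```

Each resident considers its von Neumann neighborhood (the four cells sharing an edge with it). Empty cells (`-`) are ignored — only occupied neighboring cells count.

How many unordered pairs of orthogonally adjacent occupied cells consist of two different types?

3

Scan each occupied cell's neighbors to the right and below so each pair is counted once.
Row 0: B(0,0)–R(0,1)≠ R(0,1)–B(0,2)≠ B(0,2)–R(0,3)≠ R(0,3)–R(1,3)=  → 3/4 unlike.
Row 3: B(3,1)–B(3,2)=  → 0/1 unlike.
Total adjacent occupied pairs: 5; unlike-type pairs: 3.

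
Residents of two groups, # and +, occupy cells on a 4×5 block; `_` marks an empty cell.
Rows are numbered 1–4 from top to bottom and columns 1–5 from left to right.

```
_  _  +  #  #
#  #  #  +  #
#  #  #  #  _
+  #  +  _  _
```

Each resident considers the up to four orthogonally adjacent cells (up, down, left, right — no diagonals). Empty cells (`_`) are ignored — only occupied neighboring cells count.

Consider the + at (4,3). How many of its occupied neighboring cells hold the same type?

Occupied neighbors of (4,3): (3,3)=#, (4,2)=#.
Same type (+): 0 of 2.

0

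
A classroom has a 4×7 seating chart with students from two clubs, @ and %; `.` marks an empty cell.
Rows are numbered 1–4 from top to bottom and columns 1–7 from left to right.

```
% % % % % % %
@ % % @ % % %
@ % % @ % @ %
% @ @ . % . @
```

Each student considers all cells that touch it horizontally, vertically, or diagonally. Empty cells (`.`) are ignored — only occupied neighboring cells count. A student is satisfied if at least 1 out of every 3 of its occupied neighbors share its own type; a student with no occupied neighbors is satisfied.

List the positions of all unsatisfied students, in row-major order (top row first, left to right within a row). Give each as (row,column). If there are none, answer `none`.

(2,1), (2,4), (3,4), (3,6)

Row 1: (1,1)% 2/3 ✓ · (1,2)% 4/5 ✓ · (1,3)% 4/5 ✓ · (1,4)% 4/5 ✓ · (1,5)% 4/5 ✓ · (1,6)% 5/5 ✓ · (1,7)% 3/3 ✓
Row 2: (2,1)@ 1/5 ✗ · (2,2)% 6/8 ✓ · (2,3)% 6/8 ✓ · (2,4)@ 1/8 ✗ · (2,5)% 5/8 ✓ · (2,6)% 7/8 ✓ · (2,7)% 4/5 ✓
Row 3: (3,1)@ 2/5 ✓ · (3,2)% 4/8 ✓ · (3,3)% 3/7 ✓ · (3,4)@ 2/7 ✗ · (3,5)% 3/6 ✓ · (3,6)@ 1/7 ✗ · (3,7)% 2/4 ✓
Row 4: (4,1)% 1/3 ✓ · (4,2)@ 2/5 ✓ · (4,3)@ 2/4 ✓ · (4,5)% 1/3 ✓ · (4,7)@ 1/2 ✓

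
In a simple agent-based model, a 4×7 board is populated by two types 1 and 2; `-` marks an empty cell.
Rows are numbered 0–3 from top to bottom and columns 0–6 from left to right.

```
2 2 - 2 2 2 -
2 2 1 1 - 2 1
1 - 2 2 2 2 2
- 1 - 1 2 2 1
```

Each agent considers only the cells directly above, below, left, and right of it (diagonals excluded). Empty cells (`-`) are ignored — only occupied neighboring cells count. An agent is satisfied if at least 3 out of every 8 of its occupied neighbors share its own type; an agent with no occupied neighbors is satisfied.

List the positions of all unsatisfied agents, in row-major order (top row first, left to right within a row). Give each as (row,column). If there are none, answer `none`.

(1,2), (1,3), (1,6), (2,0), (2,6), (3,3), (3,6)

(0,0)2 2/2 ✓
(0,1)2 2/2 ✓
(0,3)2 1/2 ✓
(0,4)2 2/2 ✓
(0,5)2 2/2 ✓
(1,0)2 2/3 ✓
(1,1)2 2/3 ✓
(1,2)1 1/3 ✗
(1,3)1 1/3 ✗
(1,5)2 2/3 ✓
(1,6)1 0/2 ✗
(2,0)1 0/1 ✗
(2,2)2 1/2 ✓
(2,3)2 2/4 ✓
(2,4)2 3/3 ✓
(2,5)2 4/4 ✓
(2,6)2 1/3 ✗
(3,1)1 0/0 ✓
(3,3)1 0/2 ✗
(3,4)2 2/3 ✓
(3,5)2 2/3 ✓
(3,6)1 0/2 ✗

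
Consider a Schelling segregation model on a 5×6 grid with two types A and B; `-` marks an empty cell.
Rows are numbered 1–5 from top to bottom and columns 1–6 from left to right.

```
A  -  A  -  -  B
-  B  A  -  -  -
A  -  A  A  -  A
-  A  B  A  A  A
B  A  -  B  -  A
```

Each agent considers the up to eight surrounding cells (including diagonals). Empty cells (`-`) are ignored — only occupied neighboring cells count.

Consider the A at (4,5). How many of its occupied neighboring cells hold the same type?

5

Occupied neighbors of (4,5): (3,4)=A, (3,6)=A, (4,4)=A, (4,6)=A, (5,4)=B, (5,6)=A.
Same type (A): 5 of 6.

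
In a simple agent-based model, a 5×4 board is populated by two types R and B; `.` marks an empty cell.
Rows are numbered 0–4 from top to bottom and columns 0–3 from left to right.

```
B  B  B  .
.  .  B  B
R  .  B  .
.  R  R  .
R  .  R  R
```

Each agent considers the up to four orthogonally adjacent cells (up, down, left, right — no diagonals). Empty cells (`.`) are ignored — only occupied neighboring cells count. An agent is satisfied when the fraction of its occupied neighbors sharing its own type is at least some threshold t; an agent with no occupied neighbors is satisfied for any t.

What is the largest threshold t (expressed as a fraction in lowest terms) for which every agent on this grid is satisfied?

(0,0)B 1/1
(0,1)B 2/2
(0,2)B 2/2
(1,2)B 3/3
(1,3)B 1/1
(2,0)R — no occupied neighbors
(2,2)B 1/2
(3,1)R 1/1
(3,2)R 2/3
(4,0)R — no occupied neighbors
(4,2)R 2/2
(4,3)R 1/1
The smallest same-type fraction is 1/2 at (2,2), which reduces to 1/2. Any threshold above that leaves this agent unsatisfied.

1/2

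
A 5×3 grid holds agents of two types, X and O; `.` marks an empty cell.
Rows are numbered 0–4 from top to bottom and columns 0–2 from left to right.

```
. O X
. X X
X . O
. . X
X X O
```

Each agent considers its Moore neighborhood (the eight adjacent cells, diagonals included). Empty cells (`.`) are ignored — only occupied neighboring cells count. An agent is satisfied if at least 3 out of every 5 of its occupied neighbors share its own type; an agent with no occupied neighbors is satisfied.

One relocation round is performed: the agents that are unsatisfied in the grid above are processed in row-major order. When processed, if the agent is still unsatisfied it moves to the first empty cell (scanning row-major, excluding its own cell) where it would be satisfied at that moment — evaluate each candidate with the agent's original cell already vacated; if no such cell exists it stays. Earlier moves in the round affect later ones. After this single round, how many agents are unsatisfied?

5

Initially unsatisfied (in order): (0,1), (1,2), (2,2), (3,2), (4,2).
  (0,1): no empty cell satisfies it; stays.
  (1,2) → (1,0).
  (2,2): no empty cell satisfies it; stays.
  (3,2) → (0,0).
  (4,2): no empty cell satisfies it; stays.
Resulting grid:
X O X
X X .
X . O
. . .
X X O
Unsatisfied now: (0,1), (0,2), (2,2), (4,1), (4,2).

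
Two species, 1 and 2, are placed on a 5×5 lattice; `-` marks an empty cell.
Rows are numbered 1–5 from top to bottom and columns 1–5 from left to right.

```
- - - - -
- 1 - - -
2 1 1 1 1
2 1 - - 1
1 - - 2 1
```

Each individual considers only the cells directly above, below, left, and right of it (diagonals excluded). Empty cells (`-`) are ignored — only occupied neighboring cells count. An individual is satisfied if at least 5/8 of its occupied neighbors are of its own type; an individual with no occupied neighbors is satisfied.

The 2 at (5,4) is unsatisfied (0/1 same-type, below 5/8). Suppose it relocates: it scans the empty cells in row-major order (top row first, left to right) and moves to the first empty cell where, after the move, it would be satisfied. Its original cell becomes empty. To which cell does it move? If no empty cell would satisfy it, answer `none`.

Vacating (5,4). Empty cells in order:
  (1,1): 0/0 same-type → satisfied — stop here.

(1,1)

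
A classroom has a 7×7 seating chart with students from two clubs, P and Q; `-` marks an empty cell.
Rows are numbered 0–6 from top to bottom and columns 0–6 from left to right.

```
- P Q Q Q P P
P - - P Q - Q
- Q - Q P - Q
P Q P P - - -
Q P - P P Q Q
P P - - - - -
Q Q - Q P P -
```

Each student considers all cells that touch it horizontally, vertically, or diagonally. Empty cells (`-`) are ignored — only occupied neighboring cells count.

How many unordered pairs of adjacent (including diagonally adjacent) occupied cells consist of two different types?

Scan each occupied cell's neighbors to the right and below (and the two forward diagonals) so each pair is counted once.
Row 0: P(0,1)–Q(0,2)≠ P(0,1)–P(1,0)= Q(0,2)–Q(0,3)= Q(0,2)–P(1,3)≠ Q(0,3)–Q(0,4)= Q(0,3)–P(1,3)≠ Q(0,3)–Q(1,4)= Q(0,4)–P(0,5)≠ Q(0,4)–Q(1,4)= Q(0,4)–P(1,3)≠ P(0,5)–P(0,6)= P(0,5)–Q(1,6)≠ P(0,5)–Q(1,4)≠ P(0,6)–Q(1,6)≠  → 8/14 unlike.
Row 1: P(1,0)–Q(2,1)≠ P(1,3)–Q(1,4)≠ P(1,3)–Q(2,3)≠ P(1,3)–P(2,4)= Q(1,4)–P(2,4)≠ Q(1,4)–Q(2,3)= Q(1,6)–Q(2,6)=  → 4/7 unlike.
Row 2: Q(2,1)–Q(3,1)= Q(2,1)–P(3,2)≠ Q(2,1)–P(3,0)≠ Q(2,3)–P(2,4)≠ Q(2,3)–P(3,3)≠ Q(2,3)–P(3,2)≠ P(2,4)–P(3,3)=  → 5/7 unlike.
Row 3: P(3,0)–Q(3,1)≠ P(3,0)–Q(4,0)≠ P(3,0)–P(4,1)= Q(3,1)–P(3,2)≠ Q(3,1)–P(4,1)≠ Q(3,1)–Q(4,0)= P(3,2)–P(3,3)= P(3,2)–P(4,3)= P(3,2)–P(4,1)= P(3,3)–P(4,3)= P(3,3)–P(4,4)=  → 4/11 unlike.
Row 4: Q(4,0)–P(4,1)≠ Q(4,0)–P(5,0)≠ Q(4,0)–P(5,1)≠ P(4,1)–P(5,1)= P(4,1)–P(5,0)= P(4,3)–P(4,4)= P(4,4)–Q(4,5)≠ Q(4,5)–Q(4,6)=  → 4/8 unlike.
Row 5: P(5,0)–P(5,1)= P(5,0)–Q(6,0)≠ P(5,0)–Q(6,1)≠ P(5,1)–Q(6,1)≠ P(5,1)–Q(6,0)≠  → 4/5 unlike.
Row 6: Q(6,0)–Q(6,1)= Q(6,3)–P(6,4)≠ P(6,4)–P(6,5)=  → 1/3 unlike.
Total adjacent occupied pairs: 55; unlike-type pairs: 30.

30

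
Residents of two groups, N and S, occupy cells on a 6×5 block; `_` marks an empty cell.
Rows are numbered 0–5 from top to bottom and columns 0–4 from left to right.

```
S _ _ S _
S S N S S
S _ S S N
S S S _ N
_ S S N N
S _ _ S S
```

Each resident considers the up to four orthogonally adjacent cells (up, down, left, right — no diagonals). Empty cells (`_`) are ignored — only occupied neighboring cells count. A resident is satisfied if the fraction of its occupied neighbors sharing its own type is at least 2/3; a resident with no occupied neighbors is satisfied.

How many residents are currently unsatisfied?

(0,0)S 1/1 ok
(0,3)S 1/1 ok
(1,0)S 3/3 ok
(1,1)S 1/2 unhappy
(1,2)N 0/3 unhappy
(1,3)S 3/4 ok
(1,4)S 1/2 unhappy
(2,0)S 2/2 ok
(2,2)S 2/3 ok
(2,3)S 2/3 ok
(2,4)N 1/3 unhappy
(3,0)S 2/2 ok
(3,1)S 3/3 ok
(3,2)S 3/3 ok
(3,4)N 2/2 ok
(4,1)S 2/2 ok
(4,2)S 2/3 ok
(4,3)N 1/3 unhappy
(4,4)N 2/3 ok
(5,0)S 0/0 ok
(5,3)S 1/2 unhappy
(5,4)S 1/2 unhappy
Unsatisfied: (1,1), (1,2), (1,4), (2,4), (4,3), (5,3), (5,4) — 7 in total.

7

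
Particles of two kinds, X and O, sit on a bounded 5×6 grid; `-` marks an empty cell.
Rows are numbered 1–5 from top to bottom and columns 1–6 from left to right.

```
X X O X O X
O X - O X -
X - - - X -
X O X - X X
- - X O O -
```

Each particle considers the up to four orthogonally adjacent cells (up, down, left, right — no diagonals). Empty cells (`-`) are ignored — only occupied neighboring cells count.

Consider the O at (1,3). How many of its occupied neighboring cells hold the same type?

Occupied neighbors of (1,3): (1,2)=X, (1,4)=X.
Same type (O): 0 of 2.

0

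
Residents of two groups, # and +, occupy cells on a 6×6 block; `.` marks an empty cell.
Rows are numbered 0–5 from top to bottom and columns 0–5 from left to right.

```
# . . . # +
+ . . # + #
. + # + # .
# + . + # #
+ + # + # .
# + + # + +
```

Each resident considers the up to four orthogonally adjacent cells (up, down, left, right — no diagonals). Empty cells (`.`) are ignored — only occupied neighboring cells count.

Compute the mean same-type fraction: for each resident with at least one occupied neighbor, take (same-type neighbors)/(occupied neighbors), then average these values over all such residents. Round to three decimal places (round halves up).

Row 0: (0,0)# 0/1 · (0,4)# 0/2 · (0,5)+ 0/2
Row 1: (1,0)+ 0/1 · (1,3)# 0/2 · (1,4)+ 0/4 · (1,5)# 0/2
Row 2: (2,1)+ 1/2 · (2,2)# 0/2 · (2,3)+ 1/4 · (2,4)# 1/3
Row 3: (3,0)# 0/2 · (3,1)+ 2/3 · (3,3)+ 2/3 · (3,4)# 3/4 · (3,5)# 1/1
Row 4: (4,0)+ 1/3 · (4,1)+ 3/4 · (4,2)# 0/3 · (4,3)+ 1/4 · (4,4)# 1/3
Row 5: (5,0)# 0/2 · (5,1)+ 2/3 · (5,2)+ 1/3 · (5,3)# 0/3 · (5,4)+ 1/3 · (5,5)+ 1/1
Sum over 27 residents: 0/1 + 0/2 + 0/2 + 0/1 + 0/2 + 0/4 + 0/2 + 1/2 + 0/2 + 1/4 + 1/3 + 0/2 + 2/3 + 2/3 + 3/4 + 1/1 + 1/3 + 3/4 + 0/3 + 1/4 + 1/3 + 0/2 + 2/3 + 1/3 + 0/3 + 1/3 + 1/1 = 49/6; mean = 49/6 ÷ 27 = 49/162 = 0.302469… → 0.302.

0.302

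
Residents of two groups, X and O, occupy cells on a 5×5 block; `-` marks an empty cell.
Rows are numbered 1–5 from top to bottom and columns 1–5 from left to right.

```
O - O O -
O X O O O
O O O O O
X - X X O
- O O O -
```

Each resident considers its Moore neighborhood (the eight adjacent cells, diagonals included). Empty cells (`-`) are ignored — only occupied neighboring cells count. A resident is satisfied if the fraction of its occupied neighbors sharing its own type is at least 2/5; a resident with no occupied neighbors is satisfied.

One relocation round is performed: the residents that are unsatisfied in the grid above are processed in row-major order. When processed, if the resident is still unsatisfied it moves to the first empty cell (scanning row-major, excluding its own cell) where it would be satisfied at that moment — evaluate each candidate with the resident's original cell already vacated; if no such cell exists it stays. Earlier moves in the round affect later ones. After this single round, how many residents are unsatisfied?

4

Initially unsatisfied (in order): (2,2), (4,1), (4,3), (4,4), (5,2).
  (2,2) → (5,1).
  (4,1): no empty cell satisfies it; stays.
  (4,3): no empty cell satisfies it; stays.
  (4,4): no empty cell satisfies it; stays.
  (5,2) → (1,2).
Resulting grid:
O O O O -
O - O O O
O O O O O
X - X X O
X - O O -
Unsatisfied now: (4,1), (4,3), (4,4), (5,3).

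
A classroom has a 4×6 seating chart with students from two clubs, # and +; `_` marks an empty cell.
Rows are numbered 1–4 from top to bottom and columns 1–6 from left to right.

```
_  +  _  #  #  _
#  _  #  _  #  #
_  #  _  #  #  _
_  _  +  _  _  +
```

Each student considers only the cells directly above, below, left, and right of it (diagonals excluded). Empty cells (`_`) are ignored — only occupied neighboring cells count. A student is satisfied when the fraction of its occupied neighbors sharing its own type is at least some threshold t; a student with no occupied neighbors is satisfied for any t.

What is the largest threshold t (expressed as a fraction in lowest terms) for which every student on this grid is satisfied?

1/1

Row 1: (1,2)+ — no occupied neighbors · (1,4)# 1/1 · (1,5)# 2/2
Row 2: (2,1)# — no occupied neighbors · (2,3)# — no occupied neighbors · (2,5)# 3/3 · (2,6)# 1/1
Row 3: (3,2)# — no occupied neighbors · (3,4)# 1/1 · (3,5)# 2/2
Row 4: (4,3)+ — no occupied neighbors · (4,6)+ — no occupied neighbors
The smallest same-type fraction is 1/1 at (1,4), which reduces to 1/1. Any threshold above that leaves this student unsatisfied.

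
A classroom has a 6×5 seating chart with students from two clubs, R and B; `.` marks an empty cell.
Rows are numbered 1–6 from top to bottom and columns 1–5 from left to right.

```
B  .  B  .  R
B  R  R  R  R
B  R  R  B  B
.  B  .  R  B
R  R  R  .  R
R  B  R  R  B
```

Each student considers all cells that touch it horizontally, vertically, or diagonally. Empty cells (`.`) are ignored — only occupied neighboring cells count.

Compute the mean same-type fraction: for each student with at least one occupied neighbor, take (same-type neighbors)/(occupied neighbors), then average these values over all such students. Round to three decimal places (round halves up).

0.489

Row 1: (1,1)B 1/2 · (1,3)B 0/3 · (1,5)R 2/2
Row 2: (2,1)B 2/4 · (2,2)R 3/7 · (2,3)R 4/6 · (2,4)R 4/7 · (2,5)R 2/4
Row 3: (3,1)B 2/4 · (3,2)R 3/6 · (3,3)R 5/7 · (3,4)B 2/7 · (3,5)B 2/5
Row 4: (4,2)B 1/6 · (4,4)R 3/6 · (4,5)B 2/4
Row 5: (5,1)R 2/4 · (5,2)R 4/6 · (5,3)R 4/6 · (5,5)R 2/4
Row 6: (6,1)R 2/3 · (6,2)B 0/5 · (6,3)R 3/4 · (6,4)R 3/4 · (6,5)B 0/2
Sum over 25 students: 1/2 + 0/3 + 2/2 + 2/4 + 3/7 + 4/6 + 4/7 + 2/4 + 2/4 + 3/6 + 5/7 + 2/7 + 2/5 + 1/6 + 3/6 + 2/4 + 2/4 + 4/6 + 4/6 + 2/4 + 2/3 + 0/5 + 3/4 + 3/4 + 0/2 = 367/30; mean = 367/30 ÷ 25 = 367/750 = 0.489333… → 0.489.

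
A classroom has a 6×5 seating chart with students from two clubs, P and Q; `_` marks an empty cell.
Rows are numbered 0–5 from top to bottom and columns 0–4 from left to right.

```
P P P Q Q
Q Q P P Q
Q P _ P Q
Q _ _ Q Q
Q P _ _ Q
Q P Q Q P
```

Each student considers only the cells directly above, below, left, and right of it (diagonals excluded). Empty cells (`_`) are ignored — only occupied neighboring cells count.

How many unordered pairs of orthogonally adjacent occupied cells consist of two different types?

Scan each occupied cell's neighbors to the right and below so each pair is counted once.
Row 0: P(0,0)–P(0,1)= P(0,0)–Q(1,0)≠ P(0,1)–P(0,2)= P(0,1)–Q(1,1)≠ P(0,2)–Q(0,3)≠ P(0,2)–P(1,2)= Q(0,3)–Q(0,4)= Q(0,3)–P(1,3)≠ Q(0,4)–Q(1,4)=  → 4/9 unlike.
Row 1: Q(1,0)–Q(1,1)= Q(1,0)–Q(2,0)= Q(1,1)–P(1,2)≠ Q(1,1)–P(2,1)≠ P(1,2)–P(1,3)= P(1,3)–Q(1,4)≠ P(1,3)–P(2,3)= Q(1,4)–Q(2,4)=  → 3/8 unlike.
Row 2: Q(2,0)–P(2,1)≠ Q(2,0)–Q(3,0)= P(2,3)–Q(2,4)≠ P(2,3)–Q(3,3)≠ Q(2,4)–Q(3,4)=  → 3/5 unlike.
Row 3: Q(3,0)–Q(4,0)= Q(3,3)–Q(3,4)= Q(3,4)–Q(4,4)=  → 0/3 unlike.
Row 4: Q(4,0)–P(4,1)≠ Q(4,0)–Q(5,0)= P(4,1)–P(5,1)= Q(4,4)–P(5,4)≠  → 2/4 unlike.
Row 5: Q(5,0)–P(5,1)≠ P(5,1)–Q(5,2)≠ Q(5,2)–Q(5,3)= Q(5,3)–P(5,4)≠  → 3/4 unlike.
Total adjacent occupied pairs: 33; unlike-type pairs: 15.

15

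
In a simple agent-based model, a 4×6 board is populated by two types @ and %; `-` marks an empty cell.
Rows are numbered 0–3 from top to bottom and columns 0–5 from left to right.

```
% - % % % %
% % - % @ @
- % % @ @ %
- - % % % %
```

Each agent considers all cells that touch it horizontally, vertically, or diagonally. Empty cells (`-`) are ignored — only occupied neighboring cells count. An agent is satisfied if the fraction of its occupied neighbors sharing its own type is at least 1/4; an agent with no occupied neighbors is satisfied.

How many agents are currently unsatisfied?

(0,0)% 2/2 ok
(0,2)% 3/3 ok
(0,3)% 3/4 ok
(0,4)% 3/5 ok
(0,5)% 1/3 ok
(1,0)% 3/3 ok
(1,1)% 5/5 ok
(1,3)% 4/7 ok
(1,4)@ 3/8 ok
(1,5)@ 2/5 ok
(2,1)% 4/4 ok
(2,2)% 5/6 ok
(2,3)@ 2/7 ok
(2,4)@ 3/8 ok
(2,5)% 2/5 ok
(3,2)% 3/4 ok
(3,3)% 3/5 ok
(3,4)% 3/5 ok
(3,5)% 2/3 ok
Every one meets the threshold.

0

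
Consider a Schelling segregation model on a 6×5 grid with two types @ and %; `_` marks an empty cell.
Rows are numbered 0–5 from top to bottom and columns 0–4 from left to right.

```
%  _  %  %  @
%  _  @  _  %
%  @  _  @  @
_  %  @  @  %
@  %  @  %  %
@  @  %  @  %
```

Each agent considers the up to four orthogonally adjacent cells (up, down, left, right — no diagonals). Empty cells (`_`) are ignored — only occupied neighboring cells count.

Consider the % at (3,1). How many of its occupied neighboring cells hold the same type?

1

Occupied neighbors of (3,1): (2,1)=@, (4,1)=%, (3,2)=@.
Same type (%): 1 of 3.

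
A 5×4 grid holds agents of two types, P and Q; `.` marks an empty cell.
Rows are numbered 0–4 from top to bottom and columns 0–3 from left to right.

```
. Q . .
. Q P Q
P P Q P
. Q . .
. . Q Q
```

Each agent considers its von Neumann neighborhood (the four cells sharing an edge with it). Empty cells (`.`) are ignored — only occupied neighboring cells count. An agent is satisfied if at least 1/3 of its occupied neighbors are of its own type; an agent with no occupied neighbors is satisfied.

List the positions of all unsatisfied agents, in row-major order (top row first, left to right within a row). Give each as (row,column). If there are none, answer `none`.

(0,1)Q 1/1 ok
(1,1)Q 1/3 ok
(1,2)P 0/3 unhappy
(1,3)Q 0/2 unhappy
(2,0)P 1/1 ok
(2,1)P 1/4 unhappy
(2,2)Q 0/3 unhappy
(2,3)P 0/2 unhappy
(3,1)Q 0/1 unhappy
(4,2)Q 1/1 ok
(4,3)Q 1/1 ok

(1,2), (1,3), (2,1), (2,2), (2,3), (3,1)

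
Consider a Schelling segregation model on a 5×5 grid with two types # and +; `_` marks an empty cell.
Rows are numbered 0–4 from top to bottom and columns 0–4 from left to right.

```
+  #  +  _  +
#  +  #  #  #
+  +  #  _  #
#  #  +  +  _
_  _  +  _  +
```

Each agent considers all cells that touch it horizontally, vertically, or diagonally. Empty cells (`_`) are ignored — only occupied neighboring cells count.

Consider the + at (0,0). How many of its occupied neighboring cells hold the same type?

Occupied neighbors of (0,0): (0,1)=#, (1,0)=#, (1,1)=+.
Same type (+): 1 of 3.

1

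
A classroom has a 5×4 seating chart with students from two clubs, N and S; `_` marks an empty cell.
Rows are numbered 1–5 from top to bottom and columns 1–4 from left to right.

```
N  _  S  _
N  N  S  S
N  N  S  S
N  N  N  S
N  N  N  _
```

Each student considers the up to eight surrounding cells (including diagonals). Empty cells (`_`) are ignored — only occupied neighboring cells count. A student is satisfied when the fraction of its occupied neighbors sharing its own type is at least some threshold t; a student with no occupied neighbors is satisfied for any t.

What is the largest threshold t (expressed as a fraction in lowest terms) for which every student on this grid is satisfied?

(1,1)N 2/2
(1,3)S 2/3
(2,1)N 4/4
(2,2)N 4/7
(2,3)S 4/6
(2,4)S 4/4
(3,1)N 5/5
(3,2)N 6/8
(3,3)S 4/8
(3,4)S 4/5
(4,1)N 5/5
(4,2)N 7/8
(4,3)N 4/7
(4,4)S 2/4
(5,1)N 3/3
(5,2)N 5/5
(5,3)N 3/4
The smallest same-type fraction is 4/8 at (3,3), which reduces to 1/2. Any threshold above that leaves this student unsatisfied.

1/2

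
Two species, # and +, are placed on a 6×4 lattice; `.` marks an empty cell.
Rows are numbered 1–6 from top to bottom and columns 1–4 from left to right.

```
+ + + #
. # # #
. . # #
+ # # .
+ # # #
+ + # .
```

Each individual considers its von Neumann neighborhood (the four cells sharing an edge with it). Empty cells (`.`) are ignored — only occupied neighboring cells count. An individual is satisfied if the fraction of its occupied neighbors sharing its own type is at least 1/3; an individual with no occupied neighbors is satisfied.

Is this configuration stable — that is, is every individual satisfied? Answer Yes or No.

(1,1)+ 1/1 ok
(1,2)+ 2/3 ok
(1,3)+ 1/3 ok
(1,4)# 1/2 ok
(2,2)# 1/2 ok
(2,3)# 3/4 ok
(2,4)# 3/3 ok
(3,3)# 3/3 ok
(3,4)# 2/2 ok
(4,1)+ 1/2 ok
(4,2)# 2/3 ok
(4,3)# 3/3 ok
(5,1)+ 2/3 ok
(5,2)# 2/4 ok
(5,3)# 4/4 ok
(5,4)# 1/1 ok
(6,1)+ 2/2 ok
(6,2)+ 1/3 ok
(6,3)# 1/2 ok
All meet the threshold, so the configuration is stable.

Yes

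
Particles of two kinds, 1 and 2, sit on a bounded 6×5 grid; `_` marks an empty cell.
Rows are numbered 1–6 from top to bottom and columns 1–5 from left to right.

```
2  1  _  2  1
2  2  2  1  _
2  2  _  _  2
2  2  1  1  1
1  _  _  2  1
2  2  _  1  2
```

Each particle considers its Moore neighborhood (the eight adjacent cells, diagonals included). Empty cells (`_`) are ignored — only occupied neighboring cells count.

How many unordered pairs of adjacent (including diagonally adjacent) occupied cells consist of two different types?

Scan each occupied cell's neighbors to the right and below (and the two forward diagonals) so each pair is counted once.
From row 1: 6 unlike of 10 pairs (running 6/10).
From row 2: 2 unlike of 9 pairs (running 8/19).
From row 3: 3 unlike of 8 pairs (running 11/27).
From row 4: 6 unlike of 11 pairs (running 17/38).
From row 5: 5 unlike of 7 pairs (running 22/45).
From row 6: 1 unlike of 2 pairs (running 23/47).
Total adjacent occupied pairs: 47; unlike-type pairs: 23.

23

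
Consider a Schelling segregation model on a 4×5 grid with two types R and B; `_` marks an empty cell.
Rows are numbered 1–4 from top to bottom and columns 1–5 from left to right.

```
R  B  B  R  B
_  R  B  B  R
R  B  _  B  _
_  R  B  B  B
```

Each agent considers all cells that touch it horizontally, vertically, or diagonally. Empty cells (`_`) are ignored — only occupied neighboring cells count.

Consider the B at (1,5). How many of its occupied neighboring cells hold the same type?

1

Occupied neighbors of (1,5): (1,4)=R, (2,4)=B, (2,5)=R.
Same type (B): 1 of 3.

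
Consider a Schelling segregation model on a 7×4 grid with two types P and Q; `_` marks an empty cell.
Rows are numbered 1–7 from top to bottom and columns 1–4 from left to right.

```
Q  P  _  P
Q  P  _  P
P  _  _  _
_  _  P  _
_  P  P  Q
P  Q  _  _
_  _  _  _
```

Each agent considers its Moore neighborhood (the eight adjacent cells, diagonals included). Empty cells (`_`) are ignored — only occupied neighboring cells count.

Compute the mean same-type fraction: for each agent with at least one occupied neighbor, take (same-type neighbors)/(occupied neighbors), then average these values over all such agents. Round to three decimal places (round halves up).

0.487

Row 1: (1,1)Q 1/3 · (1,2)P 1/3 · (1,4)P 1/1
Row 2: (2,1)Q 1/4 · (2,2)P 2/4 · (2,4)P 1/1
Row 3: (3,1)P 1/2
Row 4: (4,3)P 2/3
Row 5: (5,2)P 3/4 · (5,3)P 2/4 · (5,4)Q 0/2
Row 6: (6,1)P 1/2 · (6,2)Q 0/3
Sum over 13 agents: 1/3 + 1/3 + 1/1 + 1/4 + 2/4 + 1/1 + 1/2 + 2/3 + 3/4 + 2/4 + 0/2 + 1/2 + 0/3 = 19/3; mean = 19/3 ÷ 13 = 19/39 = 0.487179… → 0.487.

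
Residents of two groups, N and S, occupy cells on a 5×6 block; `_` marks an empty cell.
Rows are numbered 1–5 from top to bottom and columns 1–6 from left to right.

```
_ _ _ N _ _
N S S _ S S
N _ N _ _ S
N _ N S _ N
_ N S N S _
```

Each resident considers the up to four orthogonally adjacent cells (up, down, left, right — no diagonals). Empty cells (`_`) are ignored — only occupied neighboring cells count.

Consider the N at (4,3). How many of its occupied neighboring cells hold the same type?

Occupied neighbors of (4,3): (3,3)=N, (5,3)=S, (4,4)=S.
Same type (N): 1 of 3.

1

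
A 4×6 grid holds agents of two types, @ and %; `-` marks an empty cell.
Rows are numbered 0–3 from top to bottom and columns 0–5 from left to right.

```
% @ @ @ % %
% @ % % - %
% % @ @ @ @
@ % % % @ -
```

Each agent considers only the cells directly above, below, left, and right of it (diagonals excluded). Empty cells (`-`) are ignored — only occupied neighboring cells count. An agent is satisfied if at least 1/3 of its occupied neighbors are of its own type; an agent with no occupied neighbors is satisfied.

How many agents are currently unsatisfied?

4

Row 0: (0,0)% 1/2 ok · (0,1)@ 2/3 ok · (0,2)@ 2/3 ok · (0,3)@ 1/3 ok · (0,4)% 1/2 ok · (0,5)% 2/2 ok
Row 1: (1,0)% 2/3 ok · (1,1)@ 1/4 unhappy · (1,2)% 1/4 unhappy · (1,3)% 1/3 ok · (1,5)% 1/2 ok
Row 2: (2,0)% 2/3 ok · (2,1)% 2/4 ok · (2,2)@ 1/4 unhappy · (2,3)@ 2/4 ok · (2,4)@ 3/3 ok · (2,5)@ 1/2 ok
Row 3: (3,0)@ 0/2 unhappy · (3,1)% 2/3 ok · (3,2)% 2/3 ok · (3,3)% 1/3 ok · (3,4)@ 1/2 ok
Unsatisfied: (1,1), (1,2), (2,2), (3,0) — 4 in total.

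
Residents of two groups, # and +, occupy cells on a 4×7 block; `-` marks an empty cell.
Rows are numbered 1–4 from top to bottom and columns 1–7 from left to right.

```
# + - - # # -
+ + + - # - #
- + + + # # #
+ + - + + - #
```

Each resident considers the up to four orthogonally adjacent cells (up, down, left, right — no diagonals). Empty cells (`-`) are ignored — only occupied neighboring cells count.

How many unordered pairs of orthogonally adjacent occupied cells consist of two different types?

Scan each occupied cell's neighbors to the right and below so each pair is counted once.
Row 1: #(1,1)–+(1,2)≠ #(1,1)–+(2,1)≠ +(1,2)–+(2,2)= #(1,5)–#(1,6)= #(1,5)–#(2,5)=  → 2/5 unlike.
Row 2: +(2,1)–+(2,2)= +(2,2)–+(2,3)= +(2,2)–+(3,2)= +(2,3)–+(3,3)= #(2,5)–#(3,5)= #(2,7)–#(3,7)=  → 0/6 unlike.
Row 3: +(3,2)–+(3,3)= +(3,2)–+(4,2)= +(3,3)–+(3,4)= +(3,4)–#(3,5)≠ +(3,4)–+(4,4)= #(3,5)–#(3,6)= #(3,5)–+(4,5)≠ #(3,6)–#(3,7)= #(3,7)–#(4,7)=  → 2/9 unlike.
Row 4: +(4,1)–+(4,2)= +(4,4)–+(4,5)=  → 0/2 unlike.
Total adjacent occupied pairs: 22; unlike-type pairs: 4.

4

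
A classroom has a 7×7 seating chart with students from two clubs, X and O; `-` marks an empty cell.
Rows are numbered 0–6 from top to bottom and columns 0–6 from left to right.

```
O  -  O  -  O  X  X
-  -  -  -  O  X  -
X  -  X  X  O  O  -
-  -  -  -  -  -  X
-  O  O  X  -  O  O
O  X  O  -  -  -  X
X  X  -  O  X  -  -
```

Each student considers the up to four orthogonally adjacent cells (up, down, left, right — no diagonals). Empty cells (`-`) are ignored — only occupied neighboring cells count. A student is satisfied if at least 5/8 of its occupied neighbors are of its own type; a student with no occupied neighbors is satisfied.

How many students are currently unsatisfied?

15

(0,0)O 0/0 satisfied
(0,2)O 0/0 satisfied
(0,4)O 1/2 not
(0,5)X 2/3 satisfied
(0,6)X 1/1 satisfied
(1,4)O 2/3 satisfied
(1,5)X 1/3 not
(2,0)X 0/0 satisfied
(2,2)X 1/1 satisfied
(2,3)X 1/2 not
(2,4)O 2/3 satisfied
(2,5)O 1/2 not
(3,6)X 0/1 not
(4,1)O 1/2 not
(4,2)O 2/3 satisfied
(4,3)X 0/1 not
(4,5)O 1/1 satisfied
(4,6)O 1/3 not
(5,0)O 0/2 not
(5,1)X 1/4 not
(5,2)O 1/2 not
(5,6)X 0/1 not
(6,0)X 1/2 not
(6,1)X 2/2 satisfied
(6,3)O 0/1 not
(6,4)X 0/1 not
Unsatisfied: (0,4), (1,5), (2,3), (2,5), (3,6), (4,1), (4,3), (4,6), (5,0), (5,1), (5,2), (5,6), (6,0), (6,3), (6,4) — 15 in total.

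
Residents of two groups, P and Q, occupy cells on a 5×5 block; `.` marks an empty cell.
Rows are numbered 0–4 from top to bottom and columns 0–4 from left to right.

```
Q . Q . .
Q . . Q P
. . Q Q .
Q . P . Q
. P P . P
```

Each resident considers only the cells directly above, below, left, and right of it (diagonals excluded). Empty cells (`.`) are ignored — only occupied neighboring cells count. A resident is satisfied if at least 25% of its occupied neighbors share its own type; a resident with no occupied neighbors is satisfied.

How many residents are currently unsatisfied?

(0,0)Q 1/1 ✓
(0,2)Q 0/0 ✓
(1,0)Q 1/1 ✓
(1,3)Q 1/2 ✓
(1,4)P 0/1 ✗
(2,2)Q 1/2 ✓
(2,3)Q 2/2 ✓
(3,0)Q 0/0 ✓
(3,2)P 1/2 ✓
(3,4)Q 0/1 ✗
(4,1)P 1/1 ✓
(4,2)P 2/2 ✓
(4,4)P 0/1 ✗
Unsatisfied: (1,4), (3,4), (4,4) — 3 in total.

3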